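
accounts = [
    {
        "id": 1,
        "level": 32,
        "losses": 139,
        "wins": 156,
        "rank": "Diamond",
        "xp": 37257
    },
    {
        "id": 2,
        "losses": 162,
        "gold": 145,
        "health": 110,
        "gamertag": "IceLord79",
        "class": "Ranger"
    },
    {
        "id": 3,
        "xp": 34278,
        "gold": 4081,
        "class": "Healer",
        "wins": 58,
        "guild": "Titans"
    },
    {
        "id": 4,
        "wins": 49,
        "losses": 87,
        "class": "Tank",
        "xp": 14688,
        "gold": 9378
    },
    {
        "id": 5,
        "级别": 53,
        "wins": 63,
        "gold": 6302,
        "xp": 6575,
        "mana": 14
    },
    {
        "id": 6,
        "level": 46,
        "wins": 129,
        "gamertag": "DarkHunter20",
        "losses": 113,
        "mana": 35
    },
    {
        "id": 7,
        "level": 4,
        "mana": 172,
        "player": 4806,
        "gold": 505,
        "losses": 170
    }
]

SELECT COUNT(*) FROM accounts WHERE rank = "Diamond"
1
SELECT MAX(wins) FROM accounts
156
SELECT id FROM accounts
[1, 2, 3, 4, 5, 6, 7]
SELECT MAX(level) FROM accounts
46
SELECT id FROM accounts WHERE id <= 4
[1, 2, 3, 4]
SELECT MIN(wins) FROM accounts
49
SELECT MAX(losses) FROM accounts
170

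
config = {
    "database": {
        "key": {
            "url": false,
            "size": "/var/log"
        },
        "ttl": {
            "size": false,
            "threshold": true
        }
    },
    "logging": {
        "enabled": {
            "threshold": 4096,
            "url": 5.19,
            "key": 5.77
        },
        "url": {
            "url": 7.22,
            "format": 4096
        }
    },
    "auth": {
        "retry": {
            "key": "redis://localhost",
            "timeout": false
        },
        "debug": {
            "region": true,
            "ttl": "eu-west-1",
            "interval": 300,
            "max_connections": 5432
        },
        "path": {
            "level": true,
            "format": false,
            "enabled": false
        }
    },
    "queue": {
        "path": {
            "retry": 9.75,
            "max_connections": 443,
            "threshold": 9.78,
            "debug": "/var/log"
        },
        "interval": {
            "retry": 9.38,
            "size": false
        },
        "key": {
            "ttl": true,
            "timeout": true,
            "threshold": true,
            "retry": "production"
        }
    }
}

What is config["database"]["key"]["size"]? "/var/log"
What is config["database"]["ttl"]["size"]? False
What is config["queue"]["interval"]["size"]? False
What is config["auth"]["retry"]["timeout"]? False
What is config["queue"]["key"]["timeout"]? True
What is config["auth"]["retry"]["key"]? "redis://localhost"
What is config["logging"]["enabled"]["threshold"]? 4096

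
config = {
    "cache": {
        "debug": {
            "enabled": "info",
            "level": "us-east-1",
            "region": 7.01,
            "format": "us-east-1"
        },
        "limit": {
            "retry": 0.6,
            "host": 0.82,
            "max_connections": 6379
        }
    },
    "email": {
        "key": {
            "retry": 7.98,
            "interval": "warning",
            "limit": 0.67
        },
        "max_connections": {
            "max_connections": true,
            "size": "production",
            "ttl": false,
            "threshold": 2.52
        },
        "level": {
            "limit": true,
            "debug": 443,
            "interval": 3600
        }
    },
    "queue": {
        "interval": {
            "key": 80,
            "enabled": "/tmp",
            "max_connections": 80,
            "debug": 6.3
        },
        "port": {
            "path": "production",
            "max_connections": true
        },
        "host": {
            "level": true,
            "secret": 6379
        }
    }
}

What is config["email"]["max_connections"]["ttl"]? False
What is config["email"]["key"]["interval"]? "warning"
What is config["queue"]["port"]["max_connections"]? True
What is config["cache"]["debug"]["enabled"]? "info"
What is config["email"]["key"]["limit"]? 0.67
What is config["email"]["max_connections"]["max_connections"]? True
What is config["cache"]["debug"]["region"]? 7.01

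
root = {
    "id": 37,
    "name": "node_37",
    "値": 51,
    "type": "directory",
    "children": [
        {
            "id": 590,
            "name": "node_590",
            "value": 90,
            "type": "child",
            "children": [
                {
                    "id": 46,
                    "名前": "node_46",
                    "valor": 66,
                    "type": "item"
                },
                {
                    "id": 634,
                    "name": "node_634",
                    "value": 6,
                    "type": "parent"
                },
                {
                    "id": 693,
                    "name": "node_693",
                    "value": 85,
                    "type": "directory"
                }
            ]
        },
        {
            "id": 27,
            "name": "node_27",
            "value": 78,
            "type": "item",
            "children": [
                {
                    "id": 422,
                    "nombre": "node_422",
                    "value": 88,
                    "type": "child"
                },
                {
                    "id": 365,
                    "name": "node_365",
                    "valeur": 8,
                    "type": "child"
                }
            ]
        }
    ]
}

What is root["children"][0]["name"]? "node_590"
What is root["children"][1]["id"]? 27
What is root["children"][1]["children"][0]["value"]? 88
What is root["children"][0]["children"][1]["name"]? "node_634"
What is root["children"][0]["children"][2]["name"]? "node_693"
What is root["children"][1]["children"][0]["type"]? "child"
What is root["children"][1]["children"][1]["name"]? "node_365"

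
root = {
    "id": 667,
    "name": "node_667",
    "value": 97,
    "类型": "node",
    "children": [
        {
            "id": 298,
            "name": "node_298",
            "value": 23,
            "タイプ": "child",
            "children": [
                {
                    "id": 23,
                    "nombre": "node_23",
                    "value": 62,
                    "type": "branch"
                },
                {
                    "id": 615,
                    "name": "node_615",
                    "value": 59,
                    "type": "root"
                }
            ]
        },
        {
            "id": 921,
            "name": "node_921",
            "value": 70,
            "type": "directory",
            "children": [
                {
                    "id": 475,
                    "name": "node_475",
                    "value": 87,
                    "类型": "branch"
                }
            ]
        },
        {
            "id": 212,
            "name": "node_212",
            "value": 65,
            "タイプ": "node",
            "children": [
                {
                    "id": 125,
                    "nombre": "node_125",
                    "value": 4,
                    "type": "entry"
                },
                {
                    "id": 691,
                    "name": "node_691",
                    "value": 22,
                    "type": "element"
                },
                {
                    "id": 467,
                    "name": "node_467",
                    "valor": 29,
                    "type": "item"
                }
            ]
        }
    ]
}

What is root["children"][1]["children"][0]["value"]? 87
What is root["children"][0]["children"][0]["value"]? 62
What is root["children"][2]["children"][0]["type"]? "entry"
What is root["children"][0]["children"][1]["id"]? 615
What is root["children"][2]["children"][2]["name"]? "node_467"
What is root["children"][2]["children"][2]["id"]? 467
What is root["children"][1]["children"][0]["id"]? 475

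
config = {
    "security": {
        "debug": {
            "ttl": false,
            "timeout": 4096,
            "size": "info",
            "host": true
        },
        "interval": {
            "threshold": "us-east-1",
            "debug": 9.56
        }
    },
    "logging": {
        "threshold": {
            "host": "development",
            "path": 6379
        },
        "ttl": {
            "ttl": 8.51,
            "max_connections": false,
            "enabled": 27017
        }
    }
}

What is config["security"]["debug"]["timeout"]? 4096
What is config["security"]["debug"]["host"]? True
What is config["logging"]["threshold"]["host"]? "development"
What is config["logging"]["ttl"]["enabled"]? 27017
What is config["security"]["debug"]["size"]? "info"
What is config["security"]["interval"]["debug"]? 9.56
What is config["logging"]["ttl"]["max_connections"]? False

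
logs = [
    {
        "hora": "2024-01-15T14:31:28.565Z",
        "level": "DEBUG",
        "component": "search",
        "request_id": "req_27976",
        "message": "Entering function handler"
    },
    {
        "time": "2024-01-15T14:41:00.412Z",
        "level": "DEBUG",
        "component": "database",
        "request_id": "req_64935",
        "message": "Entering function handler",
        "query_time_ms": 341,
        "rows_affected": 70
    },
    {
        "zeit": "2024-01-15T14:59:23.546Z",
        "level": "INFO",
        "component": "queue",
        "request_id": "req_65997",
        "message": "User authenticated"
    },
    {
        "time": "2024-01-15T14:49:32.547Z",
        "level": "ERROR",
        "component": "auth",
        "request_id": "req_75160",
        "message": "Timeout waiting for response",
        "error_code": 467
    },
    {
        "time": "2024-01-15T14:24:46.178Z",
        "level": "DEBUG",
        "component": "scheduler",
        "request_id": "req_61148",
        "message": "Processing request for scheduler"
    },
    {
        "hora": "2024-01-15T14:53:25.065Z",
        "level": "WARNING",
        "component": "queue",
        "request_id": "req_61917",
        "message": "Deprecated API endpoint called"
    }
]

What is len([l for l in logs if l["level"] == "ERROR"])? 1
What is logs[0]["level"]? "DEBUG"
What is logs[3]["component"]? "auth"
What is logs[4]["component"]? "scheduler"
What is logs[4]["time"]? "2024-01-15T14:24:46.178Z"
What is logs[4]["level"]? "DEBUG"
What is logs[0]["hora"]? "2024-01-15T14:31:28.565Z"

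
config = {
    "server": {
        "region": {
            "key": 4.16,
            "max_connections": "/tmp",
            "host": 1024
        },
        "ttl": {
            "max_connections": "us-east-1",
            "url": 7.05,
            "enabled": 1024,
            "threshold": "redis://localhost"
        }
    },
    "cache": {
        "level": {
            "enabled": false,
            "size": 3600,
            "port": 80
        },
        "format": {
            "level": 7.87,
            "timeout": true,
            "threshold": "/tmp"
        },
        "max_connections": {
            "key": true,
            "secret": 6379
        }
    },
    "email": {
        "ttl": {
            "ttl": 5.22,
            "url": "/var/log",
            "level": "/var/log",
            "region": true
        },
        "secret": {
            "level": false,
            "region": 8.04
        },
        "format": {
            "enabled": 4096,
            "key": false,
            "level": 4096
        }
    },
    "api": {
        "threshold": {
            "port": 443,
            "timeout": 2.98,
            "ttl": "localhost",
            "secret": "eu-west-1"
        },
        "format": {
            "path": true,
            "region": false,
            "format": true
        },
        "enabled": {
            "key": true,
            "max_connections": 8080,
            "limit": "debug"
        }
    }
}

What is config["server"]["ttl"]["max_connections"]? "us-east-1"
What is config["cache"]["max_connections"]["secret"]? 6379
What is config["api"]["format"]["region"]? False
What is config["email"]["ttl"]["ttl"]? 5.22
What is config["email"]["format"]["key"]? False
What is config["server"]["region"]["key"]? 4.16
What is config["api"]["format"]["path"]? True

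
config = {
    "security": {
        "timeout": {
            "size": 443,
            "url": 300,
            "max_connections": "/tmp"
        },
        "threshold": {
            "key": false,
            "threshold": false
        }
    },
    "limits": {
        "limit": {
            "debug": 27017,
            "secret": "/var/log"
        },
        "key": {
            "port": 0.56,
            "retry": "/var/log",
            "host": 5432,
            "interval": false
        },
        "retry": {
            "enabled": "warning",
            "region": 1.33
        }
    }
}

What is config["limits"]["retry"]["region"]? 1.33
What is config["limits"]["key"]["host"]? 5432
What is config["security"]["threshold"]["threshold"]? False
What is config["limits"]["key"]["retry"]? "/var/log"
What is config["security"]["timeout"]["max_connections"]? "/tmp"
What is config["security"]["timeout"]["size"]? 443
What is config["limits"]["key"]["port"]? 0.56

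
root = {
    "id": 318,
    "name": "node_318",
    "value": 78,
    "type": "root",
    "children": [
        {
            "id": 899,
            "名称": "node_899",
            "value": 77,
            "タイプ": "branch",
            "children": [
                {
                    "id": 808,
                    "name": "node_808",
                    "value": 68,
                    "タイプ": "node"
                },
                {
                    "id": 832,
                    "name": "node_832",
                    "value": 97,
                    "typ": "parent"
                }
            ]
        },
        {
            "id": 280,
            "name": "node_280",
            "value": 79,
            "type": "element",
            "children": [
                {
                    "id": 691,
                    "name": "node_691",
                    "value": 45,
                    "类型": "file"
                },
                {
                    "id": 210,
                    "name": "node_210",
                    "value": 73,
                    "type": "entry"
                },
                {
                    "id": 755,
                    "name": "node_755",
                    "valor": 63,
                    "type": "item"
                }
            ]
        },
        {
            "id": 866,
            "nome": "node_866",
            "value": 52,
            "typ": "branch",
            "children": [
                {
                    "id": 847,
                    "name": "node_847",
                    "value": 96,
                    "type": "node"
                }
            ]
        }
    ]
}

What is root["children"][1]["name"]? "node_280"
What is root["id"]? 318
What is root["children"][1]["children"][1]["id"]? 210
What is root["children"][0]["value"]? 77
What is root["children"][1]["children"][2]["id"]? 755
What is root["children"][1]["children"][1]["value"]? 73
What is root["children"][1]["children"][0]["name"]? "node_691"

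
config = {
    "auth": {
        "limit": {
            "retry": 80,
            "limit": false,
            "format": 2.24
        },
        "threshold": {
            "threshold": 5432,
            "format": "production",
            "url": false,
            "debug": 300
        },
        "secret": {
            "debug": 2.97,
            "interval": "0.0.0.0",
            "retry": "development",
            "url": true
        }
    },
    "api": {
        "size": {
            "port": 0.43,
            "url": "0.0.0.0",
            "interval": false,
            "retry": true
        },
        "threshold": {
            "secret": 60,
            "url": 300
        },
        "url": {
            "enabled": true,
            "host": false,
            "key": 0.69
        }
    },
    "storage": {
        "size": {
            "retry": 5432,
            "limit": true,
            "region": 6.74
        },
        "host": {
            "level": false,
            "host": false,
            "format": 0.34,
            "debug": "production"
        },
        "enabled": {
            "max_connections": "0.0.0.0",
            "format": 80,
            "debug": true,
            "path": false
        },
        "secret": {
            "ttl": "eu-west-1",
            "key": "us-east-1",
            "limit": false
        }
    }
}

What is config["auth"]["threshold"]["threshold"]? 5432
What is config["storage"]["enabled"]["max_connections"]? "0.0.0.0"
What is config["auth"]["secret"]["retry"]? "development"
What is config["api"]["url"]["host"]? False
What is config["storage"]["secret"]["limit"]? False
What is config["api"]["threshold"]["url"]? 300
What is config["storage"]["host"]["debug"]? "production"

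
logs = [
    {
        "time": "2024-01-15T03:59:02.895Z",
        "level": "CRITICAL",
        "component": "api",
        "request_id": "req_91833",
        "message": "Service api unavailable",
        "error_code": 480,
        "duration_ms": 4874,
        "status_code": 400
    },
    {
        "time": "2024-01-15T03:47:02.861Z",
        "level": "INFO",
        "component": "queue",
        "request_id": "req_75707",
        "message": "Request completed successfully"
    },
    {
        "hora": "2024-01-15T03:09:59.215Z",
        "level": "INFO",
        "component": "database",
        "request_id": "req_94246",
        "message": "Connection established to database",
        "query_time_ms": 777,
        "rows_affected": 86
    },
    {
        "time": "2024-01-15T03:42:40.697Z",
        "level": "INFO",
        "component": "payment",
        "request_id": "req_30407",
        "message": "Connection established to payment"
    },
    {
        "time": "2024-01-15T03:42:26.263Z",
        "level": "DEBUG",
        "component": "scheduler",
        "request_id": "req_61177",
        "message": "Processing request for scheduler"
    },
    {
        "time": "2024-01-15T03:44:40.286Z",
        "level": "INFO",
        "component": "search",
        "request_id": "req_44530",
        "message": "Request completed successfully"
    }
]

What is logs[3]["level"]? "INFO"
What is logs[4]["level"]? "DEBUG"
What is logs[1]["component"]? "queue"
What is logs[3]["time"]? "2024-01-15T03:42:40.697Z"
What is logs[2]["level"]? "INFO"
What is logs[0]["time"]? "2024-01-15T03:59:02.895Z"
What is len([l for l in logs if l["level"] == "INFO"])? 4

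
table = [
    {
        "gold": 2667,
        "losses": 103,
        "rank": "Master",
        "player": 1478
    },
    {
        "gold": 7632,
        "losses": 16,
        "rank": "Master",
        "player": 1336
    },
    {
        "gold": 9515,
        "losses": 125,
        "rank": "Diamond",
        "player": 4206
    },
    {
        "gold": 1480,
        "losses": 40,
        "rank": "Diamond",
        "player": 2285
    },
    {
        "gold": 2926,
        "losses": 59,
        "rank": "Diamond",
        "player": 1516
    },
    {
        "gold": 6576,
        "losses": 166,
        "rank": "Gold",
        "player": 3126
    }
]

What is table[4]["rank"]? "Diamond"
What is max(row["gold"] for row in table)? 9515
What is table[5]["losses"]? 166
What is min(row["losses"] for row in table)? 16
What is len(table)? 6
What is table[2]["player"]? 4206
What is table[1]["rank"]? "Master"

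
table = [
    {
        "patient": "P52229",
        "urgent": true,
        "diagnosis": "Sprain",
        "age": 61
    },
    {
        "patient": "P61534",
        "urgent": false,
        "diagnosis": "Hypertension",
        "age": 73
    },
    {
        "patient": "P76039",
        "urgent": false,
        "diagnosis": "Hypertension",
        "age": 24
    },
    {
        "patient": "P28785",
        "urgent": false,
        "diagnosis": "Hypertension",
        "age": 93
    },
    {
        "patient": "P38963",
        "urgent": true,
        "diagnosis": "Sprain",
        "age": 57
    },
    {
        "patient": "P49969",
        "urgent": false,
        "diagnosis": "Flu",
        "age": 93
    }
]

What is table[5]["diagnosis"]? "Flu"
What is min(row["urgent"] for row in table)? False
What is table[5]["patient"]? "P49969"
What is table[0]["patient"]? "P52229"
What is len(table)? 6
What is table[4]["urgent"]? True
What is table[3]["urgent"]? False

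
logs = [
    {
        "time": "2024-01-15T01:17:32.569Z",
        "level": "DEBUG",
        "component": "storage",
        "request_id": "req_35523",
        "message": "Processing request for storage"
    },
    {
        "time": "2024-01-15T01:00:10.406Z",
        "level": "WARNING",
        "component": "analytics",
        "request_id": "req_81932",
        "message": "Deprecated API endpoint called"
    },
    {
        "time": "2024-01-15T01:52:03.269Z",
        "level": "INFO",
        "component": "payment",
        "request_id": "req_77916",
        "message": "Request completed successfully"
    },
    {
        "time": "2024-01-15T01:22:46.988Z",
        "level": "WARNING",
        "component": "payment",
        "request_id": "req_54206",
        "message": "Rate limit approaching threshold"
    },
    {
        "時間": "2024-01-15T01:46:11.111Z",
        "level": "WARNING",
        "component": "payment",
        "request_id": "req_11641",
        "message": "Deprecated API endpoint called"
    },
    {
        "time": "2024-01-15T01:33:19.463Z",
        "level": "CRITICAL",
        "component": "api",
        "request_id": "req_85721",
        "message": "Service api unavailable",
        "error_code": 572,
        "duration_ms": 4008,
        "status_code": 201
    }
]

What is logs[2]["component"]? "payment"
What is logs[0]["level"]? "DEBUG"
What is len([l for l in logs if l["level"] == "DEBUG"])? 1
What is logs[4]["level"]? "WARNING"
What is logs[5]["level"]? "CRITICAL"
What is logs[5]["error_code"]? 572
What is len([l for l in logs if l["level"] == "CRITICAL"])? 1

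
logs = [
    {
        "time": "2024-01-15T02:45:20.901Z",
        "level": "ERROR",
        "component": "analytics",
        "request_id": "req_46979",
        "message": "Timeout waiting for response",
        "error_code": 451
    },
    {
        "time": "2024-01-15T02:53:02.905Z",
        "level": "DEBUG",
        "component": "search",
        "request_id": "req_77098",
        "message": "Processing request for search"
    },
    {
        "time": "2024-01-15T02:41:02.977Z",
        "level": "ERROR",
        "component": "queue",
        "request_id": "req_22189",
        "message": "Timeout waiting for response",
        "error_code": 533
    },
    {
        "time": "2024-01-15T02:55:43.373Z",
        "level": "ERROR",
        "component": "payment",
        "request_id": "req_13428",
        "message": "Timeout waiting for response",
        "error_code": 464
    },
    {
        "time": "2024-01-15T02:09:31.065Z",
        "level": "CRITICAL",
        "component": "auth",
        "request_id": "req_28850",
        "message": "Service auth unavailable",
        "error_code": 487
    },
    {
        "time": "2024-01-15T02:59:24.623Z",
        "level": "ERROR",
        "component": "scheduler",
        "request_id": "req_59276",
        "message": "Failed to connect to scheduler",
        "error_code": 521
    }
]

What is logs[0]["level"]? "ERROR"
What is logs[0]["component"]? "analytics"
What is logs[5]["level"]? "ERROR"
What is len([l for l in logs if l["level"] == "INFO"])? 0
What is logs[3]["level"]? "ERROR"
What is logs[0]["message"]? "Timeout waiting for response"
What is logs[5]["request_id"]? "req_59276"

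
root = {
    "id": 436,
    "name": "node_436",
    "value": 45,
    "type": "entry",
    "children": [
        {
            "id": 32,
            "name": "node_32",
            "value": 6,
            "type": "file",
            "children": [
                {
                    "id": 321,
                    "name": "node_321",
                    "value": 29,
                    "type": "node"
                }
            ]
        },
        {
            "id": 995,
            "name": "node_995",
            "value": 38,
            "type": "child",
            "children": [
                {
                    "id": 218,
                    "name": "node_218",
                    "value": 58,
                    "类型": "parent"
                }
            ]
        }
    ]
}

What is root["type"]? "entry"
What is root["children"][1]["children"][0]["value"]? 58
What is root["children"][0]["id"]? 32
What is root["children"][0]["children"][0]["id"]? 321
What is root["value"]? 45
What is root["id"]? 436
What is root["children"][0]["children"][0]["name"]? "node_321"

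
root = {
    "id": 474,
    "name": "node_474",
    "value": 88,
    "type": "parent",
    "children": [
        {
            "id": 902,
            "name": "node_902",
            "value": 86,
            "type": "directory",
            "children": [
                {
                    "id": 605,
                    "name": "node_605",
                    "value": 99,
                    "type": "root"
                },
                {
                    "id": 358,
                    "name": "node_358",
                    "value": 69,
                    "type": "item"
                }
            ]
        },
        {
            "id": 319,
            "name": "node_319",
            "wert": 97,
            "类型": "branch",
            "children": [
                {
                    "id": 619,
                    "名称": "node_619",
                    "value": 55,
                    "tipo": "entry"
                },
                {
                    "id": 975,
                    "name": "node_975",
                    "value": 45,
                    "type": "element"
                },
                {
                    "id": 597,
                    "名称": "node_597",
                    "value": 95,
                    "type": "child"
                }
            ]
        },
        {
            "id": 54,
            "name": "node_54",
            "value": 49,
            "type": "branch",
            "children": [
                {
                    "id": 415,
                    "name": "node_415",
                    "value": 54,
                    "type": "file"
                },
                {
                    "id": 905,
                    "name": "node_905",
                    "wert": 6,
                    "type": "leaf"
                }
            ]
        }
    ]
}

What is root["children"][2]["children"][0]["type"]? "file"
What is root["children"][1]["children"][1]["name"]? "node_975"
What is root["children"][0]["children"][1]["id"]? 358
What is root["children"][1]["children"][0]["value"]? 55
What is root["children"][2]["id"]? 54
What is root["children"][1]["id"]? 319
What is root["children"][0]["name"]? "node_902"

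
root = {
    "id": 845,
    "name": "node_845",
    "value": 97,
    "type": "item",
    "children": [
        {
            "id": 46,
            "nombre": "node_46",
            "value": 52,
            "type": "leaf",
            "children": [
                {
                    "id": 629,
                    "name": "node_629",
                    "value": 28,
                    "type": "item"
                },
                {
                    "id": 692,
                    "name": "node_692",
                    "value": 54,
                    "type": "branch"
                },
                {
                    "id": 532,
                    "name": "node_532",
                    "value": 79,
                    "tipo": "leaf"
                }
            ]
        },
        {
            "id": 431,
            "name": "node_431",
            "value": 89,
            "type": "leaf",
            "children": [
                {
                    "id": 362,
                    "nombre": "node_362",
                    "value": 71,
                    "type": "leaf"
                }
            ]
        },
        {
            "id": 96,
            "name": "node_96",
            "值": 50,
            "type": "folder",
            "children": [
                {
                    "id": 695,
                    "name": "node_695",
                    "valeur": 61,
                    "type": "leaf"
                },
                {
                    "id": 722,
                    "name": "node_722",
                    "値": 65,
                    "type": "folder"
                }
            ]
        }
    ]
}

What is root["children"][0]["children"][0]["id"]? 629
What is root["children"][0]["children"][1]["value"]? 54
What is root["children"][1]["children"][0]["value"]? 71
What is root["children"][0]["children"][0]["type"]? "item"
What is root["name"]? "node_845"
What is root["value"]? 97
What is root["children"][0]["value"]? 52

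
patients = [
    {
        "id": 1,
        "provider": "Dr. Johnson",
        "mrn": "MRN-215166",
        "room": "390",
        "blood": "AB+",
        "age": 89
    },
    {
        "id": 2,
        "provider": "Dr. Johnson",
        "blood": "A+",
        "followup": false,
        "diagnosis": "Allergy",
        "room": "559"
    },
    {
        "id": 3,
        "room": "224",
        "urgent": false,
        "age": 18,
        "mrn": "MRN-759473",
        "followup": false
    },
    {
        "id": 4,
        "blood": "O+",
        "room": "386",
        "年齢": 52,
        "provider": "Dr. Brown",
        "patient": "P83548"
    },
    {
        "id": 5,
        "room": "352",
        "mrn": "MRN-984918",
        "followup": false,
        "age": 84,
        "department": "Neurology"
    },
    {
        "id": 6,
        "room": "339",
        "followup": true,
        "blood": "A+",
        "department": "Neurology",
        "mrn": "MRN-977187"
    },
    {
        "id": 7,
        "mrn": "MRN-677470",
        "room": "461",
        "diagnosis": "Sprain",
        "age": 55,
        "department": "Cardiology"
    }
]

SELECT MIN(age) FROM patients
18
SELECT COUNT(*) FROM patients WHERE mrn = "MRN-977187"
1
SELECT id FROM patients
[1, 2, 3, 4, 5, 6, 7]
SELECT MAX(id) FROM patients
7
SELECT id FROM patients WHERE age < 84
[3, 7]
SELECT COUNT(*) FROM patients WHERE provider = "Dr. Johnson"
2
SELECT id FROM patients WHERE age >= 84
[1, 5]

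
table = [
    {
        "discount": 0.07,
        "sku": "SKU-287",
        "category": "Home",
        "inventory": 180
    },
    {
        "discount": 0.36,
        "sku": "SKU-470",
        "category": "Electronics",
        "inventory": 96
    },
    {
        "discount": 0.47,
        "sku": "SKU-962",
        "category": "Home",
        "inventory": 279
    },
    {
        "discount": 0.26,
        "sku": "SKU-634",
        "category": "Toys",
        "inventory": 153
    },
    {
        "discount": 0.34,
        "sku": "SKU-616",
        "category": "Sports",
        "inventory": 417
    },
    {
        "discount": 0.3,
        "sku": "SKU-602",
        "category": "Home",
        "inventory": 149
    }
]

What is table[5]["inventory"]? 149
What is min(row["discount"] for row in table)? 0.07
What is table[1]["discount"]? 0.36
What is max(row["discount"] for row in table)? 0.47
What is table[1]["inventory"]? 96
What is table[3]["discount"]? 0.26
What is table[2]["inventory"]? 279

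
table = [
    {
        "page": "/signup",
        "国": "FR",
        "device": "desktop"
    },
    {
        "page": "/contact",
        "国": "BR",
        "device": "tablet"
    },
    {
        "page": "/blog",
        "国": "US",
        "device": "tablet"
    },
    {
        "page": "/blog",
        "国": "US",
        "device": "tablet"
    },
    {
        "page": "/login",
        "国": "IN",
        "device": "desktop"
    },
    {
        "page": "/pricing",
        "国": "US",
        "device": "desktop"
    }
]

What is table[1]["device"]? "tablet"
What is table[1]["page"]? "/contact"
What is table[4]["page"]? "/login"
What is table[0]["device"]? "desktop"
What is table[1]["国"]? "BR"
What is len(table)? 6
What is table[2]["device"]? "tablet"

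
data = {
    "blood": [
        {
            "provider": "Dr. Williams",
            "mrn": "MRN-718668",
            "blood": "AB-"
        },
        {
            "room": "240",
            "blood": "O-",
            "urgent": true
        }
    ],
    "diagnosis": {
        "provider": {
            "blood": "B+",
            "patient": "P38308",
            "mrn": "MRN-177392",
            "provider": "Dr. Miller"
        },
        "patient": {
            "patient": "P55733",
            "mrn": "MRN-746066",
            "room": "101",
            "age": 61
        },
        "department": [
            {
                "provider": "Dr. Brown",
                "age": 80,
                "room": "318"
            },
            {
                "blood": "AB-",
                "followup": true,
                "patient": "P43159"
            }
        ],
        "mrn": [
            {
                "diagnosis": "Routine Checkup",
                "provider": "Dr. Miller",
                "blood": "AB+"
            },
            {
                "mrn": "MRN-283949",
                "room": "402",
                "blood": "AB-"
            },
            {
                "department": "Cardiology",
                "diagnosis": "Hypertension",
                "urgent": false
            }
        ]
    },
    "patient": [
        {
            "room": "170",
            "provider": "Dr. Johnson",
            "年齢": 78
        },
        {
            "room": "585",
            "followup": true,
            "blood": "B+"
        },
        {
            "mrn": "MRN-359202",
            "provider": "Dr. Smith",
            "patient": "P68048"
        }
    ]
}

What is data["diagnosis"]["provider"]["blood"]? "B+"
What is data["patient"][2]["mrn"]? "MRN-359202"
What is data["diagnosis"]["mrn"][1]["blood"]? "AB-"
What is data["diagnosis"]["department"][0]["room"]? "318"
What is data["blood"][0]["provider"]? "Dr. Williams"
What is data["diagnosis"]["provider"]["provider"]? "Dr. Miller"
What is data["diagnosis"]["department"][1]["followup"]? True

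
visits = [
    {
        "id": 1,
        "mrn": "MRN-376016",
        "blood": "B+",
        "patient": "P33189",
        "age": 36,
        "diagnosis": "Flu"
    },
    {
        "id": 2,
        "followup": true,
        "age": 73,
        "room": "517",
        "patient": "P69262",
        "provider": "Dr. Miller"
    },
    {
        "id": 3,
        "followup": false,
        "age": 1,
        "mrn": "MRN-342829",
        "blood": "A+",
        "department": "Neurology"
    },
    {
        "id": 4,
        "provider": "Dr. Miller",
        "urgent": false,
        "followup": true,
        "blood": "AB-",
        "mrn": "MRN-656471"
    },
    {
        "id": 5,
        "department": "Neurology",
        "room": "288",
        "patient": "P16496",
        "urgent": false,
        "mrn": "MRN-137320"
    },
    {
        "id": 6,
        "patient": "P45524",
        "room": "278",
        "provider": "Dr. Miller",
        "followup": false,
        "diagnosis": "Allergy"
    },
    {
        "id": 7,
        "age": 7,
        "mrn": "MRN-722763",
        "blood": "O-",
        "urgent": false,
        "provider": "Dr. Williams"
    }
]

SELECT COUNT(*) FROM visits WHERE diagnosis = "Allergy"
1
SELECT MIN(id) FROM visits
1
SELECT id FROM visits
[1, 2, 3, 4, 5, 6, 7]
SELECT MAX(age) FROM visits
73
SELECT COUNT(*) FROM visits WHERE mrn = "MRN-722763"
1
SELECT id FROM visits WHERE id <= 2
[1, 2]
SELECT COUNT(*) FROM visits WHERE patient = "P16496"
1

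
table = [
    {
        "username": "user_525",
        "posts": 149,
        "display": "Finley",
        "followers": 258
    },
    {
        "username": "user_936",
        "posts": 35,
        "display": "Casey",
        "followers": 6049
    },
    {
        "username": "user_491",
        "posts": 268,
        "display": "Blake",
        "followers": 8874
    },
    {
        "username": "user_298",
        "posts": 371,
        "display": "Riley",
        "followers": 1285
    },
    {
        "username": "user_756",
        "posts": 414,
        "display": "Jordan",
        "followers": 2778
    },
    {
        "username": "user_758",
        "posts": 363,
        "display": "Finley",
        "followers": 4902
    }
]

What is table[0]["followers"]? 258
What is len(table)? 6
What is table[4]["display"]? "Jordan"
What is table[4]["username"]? "user_756"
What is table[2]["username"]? "user_491"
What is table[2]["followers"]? 8874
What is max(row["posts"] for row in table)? 414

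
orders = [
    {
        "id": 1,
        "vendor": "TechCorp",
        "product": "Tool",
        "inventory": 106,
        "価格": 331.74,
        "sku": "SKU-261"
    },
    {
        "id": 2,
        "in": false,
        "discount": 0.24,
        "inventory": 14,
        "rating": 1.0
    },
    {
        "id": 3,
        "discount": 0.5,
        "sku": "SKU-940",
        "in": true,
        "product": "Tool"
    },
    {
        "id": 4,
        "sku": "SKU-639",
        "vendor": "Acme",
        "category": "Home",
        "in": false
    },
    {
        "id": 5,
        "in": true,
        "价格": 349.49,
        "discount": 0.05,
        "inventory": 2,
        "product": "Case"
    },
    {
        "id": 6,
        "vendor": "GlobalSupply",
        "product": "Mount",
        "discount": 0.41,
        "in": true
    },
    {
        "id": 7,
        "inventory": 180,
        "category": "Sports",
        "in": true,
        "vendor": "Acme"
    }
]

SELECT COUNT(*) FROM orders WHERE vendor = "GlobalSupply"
1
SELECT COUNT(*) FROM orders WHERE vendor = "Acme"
2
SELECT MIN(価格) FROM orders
331.74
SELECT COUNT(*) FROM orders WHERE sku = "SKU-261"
1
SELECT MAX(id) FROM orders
7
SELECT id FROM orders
[1, 2, 3, 4, 5, 6, 7]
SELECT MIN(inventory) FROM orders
2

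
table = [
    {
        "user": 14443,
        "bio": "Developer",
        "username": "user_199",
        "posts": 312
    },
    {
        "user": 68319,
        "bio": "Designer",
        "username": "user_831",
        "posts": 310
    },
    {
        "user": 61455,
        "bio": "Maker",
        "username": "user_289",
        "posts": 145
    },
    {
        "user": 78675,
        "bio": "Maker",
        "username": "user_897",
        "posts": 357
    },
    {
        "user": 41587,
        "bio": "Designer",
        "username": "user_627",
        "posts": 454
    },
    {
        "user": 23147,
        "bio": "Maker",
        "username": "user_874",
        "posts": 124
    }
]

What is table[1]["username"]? "user_831"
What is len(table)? 6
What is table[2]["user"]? 61455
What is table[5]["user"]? 23147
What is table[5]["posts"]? 124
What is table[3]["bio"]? "Maker"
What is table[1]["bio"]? "Designer"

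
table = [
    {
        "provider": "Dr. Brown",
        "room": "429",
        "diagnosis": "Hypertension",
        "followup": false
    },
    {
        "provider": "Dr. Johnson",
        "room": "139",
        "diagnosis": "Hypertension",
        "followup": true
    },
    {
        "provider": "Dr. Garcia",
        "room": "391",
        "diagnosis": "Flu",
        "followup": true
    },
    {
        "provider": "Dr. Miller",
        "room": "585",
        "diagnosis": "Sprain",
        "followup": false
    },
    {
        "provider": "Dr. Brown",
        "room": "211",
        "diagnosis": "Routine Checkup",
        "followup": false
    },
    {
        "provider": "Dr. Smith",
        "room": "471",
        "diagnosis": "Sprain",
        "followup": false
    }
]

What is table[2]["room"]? "391"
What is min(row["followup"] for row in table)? False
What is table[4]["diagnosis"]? "Routine Checkup"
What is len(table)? 6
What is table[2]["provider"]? "Dr. Garcia"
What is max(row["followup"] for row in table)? True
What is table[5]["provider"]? "Dr. Smith"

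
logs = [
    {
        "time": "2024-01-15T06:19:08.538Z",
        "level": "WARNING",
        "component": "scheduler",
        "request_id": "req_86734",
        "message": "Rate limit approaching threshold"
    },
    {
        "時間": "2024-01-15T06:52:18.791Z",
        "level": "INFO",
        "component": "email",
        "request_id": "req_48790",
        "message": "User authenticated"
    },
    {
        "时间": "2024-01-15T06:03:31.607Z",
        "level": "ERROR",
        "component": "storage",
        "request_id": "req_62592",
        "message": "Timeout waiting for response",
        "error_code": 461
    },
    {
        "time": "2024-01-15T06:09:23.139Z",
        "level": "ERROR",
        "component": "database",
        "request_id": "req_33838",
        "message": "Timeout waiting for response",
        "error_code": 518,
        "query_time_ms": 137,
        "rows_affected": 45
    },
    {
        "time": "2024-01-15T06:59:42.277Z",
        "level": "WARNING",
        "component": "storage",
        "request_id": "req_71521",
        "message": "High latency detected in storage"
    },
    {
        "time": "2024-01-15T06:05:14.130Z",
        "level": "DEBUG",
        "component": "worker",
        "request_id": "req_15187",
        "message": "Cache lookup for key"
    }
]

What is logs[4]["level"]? "WARNING"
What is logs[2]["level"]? "ERROR"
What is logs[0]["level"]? "WARNING"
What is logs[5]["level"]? "DEBUG"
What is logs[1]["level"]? "INFO"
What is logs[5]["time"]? "2024-01-15T06:05:14.130Z"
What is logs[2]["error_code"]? 461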